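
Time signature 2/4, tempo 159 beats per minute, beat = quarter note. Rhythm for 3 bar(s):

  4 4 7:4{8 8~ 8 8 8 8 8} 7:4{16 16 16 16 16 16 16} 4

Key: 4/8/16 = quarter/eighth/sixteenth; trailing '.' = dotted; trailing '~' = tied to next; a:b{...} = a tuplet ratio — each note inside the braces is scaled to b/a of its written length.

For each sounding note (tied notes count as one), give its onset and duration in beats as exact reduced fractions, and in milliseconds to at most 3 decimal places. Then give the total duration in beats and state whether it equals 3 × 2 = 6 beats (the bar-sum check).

1) 0.0ms=0b +377.358ms=1b
2) 377.358ms=1b +377.358ms=1b
3) 754.717ms=2b +107.817ms=2/7b
4) 862.534ms=16/7b +215.633ms=4/7b
5) 1078.167ms=20/7b +107.817ms=2/7b
6) 1185.984ms=22/7b +107.817ms=2/7b
7) 1293.801ms=24/7b +107.817ms=2/7b
8) 1401.617ms=26/7b +107.817ms=2/7b
9) 1509.434ms=4b +53.908ms=1/7b
10) 1563.342ms=29/7b +53.908ms=1/7b
11) 1617.251ms=30/7b +53.908ms=1/7b
12) 1671.159ms=31/7b +53.908ms=1/7b
13) 1725.067ms=32/7b +53.908ms=1/7b
14) 1778.976ms=33/7b +53.908ms=1/7b
15) 1832.884ms=34/7b +53.908ms=1/7b
16) 1886.792ms=5b +377.358ms=1b
Σ=6b of 6 (159bpm 2/4) — PASS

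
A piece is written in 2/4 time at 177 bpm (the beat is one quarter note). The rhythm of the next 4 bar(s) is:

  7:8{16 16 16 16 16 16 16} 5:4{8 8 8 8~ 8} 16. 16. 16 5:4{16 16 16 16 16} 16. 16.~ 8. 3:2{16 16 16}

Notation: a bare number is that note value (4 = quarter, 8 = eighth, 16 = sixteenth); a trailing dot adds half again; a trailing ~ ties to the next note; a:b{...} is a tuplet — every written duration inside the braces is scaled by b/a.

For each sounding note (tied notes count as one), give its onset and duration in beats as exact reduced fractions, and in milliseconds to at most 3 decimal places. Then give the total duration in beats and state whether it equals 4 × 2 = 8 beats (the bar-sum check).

1) 0.0ms=0b +96.852ms=2/7b
2) 96.852ms=2/7b +96.852ms=2/7b
3) 193.705ms=4/7b +96.852ms=2/7b
4) 290.557ms=6/7b +96.852ms=2/7b
5) 387.409ms=8/7b +96.852ms=2/7b
6) 484.262ms=10/7b +96.852ms=2/7b
7) 581.114ms=12/7b +96.852ms=2/7b
8) 677.966ms=2b +135.593ms=2/5b
9) 813.559ms=12/5b +135.593ms=2/5b
10) 949.153ms=14/5b +135.593ms=2/5b
11) 1084.746ms=16/5b +271.186ms=4/5b
12) 1355.932ms=4b +127.119ms=3/8b
13) 1483.051ms=35/8b +127.119ms=3/8b
14) 1610.169ms=19/4b +84.746ms=1/4b
15) 1694.915ms=5b +67.797ms=1/5b
16) 1762.712ms=26/5b +67.797ms=1/5b
17) 1830.508ms=27/5b +67.797ms=1/5b
18) 1898.305ms=28/5b +67.797ms=1/5b
19) 1966.102ms=29/5b +67.797ms=1/5b
20) 2033.898ms=6b +127.119ms=3/8b
21) 2161.017ms=51/8b +381.356ms=9/8b
22) 2542.373ms=15/2b +56.497ms=1/6b
23) 2598.87ms=23/3b +56.497ms=1/6b
24) 2655.367ms=47/6b +56.497ms=1/6b
Σ=8b of 8 (177bpm 2/4) — PASS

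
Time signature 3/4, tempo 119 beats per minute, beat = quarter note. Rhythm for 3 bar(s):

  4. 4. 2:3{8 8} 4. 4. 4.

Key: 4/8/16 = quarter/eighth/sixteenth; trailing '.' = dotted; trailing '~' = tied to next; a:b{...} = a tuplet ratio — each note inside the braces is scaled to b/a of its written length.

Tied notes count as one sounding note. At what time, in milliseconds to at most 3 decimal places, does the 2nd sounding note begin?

note 2 onset = 3/2b = 756.303ms

1. 0.0ms @ 0 + 756.303ms (3/2)
2. 756.303ms @ 3/2 + 756.303ms (3/2)
3. 1512.605ms @ 3 + 378.151ms (3/4)
4. 1890.756ms @ 15/4 + 378.151ms (3/4)
5. 2268.908ms @ 9/2 + 756.303ms (3/2)
6. 3025.21ms @ 6 + 756.303ms (3/2)
7. 3781.513ms @ 15/2 + 756.303ms (3/2)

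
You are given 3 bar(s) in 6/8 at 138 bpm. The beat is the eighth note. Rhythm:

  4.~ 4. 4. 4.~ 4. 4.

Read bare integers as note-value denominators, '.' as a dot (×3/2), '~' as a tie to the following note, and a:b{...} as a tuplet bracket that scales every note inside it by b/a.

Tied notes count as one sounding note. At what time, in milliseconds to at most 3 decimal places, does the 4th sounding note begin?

note 4 onset = 15b = 6521.739ms

1. 0.0ms @ 0 + 2608.696ms (6)
2. 2608.696ms @ 6 + 1304.348ms (3)
3. 3913.043ms @ 9 + 2608.696ms (6)
4. 6521.739ms @ 15 + 1304.348ms (3)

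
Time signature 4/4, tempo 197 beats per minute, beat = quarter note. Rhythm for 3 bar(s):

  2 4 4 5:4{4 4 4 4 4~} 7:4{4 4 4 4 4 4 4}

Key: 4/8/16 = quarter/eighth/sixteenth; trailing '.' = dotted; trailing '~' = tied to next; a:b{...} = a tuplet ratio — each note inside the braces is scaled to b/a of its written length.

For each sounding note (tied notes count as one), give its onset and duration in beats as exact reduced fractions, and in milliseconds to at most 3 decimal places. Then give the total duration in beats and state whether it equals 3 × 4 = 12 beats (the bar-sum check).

1) 0.0ms=0b +609.137ms=2b
2) 609.137ms=2b +304.569ms=1b
3) 913.706ms=3b +304.569ms=1b
4) 1218.274ms=4b +243.655ms=4/5b
5) 1461.929ms=24/5b +243.655ms=4/5b
6) 1705.584ms=28/5b +243.655ms=4/5b
7) 1949.239ms=32/5b +243.655ms=4/5b
8) 2192.893ms=36/5b +417.694ms=48/35b
9) 2610.587ms=60/7b +174.039ms=4/7b
10) 2784.627ms=64/7b +174.039ms=4/7b
11) 2958.666ms=68/7b +174.039ms=4/7b
12) 3132.705ms=72/7b +174.039ms=4/7b
13) 3306.744ms=76/7b +174.039ms=4/7b
14) 3480.783ms=80/7b +174.039ms=4/7b
Σ=12b of 12 (197bpm 4/4) — PASS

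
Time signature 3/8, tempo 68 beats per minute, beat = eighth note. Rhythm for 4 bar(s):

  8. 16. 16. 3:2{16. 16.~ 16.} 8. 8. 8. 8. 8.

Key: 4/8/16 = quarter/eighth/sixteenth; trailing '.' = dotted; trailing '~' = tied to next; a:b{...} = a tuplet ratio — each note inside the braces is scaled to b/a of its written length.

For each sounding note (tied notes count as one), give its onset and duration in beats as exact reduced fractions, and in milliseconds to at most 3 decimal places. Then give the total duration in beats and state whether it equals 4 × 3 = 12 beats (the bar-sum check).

1) 0.0ms=0b +1323.529ms=3/2b
2) 1323.529ms=3/2b +661.765ms=3/4b
3) 1985.294ms=9/4b +661.765ms=3/4b
4) 2647.059ms=3b +441.176ms=1/2b
5) 3088.235ms=7/2b +882.353ms=1b
6) 3970.588ms=9/2b +1323.529ms=3/2b
7) 5294.118ms=6b +1323.529ms=3/2b
8) 6617.647ms=15/2b +1323.529ms=3/2b
9) 7941.176ms=9b +1323.529ms=3/2b
10) 9264.706ms=21/2b +1323.529ms=3/2b
Σ=12b of 12 (68bpm 3/8) — PASS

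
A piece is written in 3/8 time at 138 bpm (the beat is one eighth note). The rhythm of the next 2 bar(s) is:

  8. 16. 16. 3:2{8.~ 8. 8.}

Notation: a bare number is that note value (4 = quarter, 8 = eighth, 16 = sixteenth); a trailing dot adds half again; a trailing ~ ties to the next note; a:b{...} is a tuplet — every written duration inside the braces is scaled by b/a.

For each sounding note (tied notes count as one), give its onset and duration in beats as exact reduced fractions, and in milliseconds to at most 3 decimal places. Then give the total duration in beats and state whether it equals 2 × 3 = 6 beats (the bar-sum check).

1) 0.0ms=0b +652.174ms=3/2b
2) 652.174ms=3/2b +326.087ms=3/4b
3) 978.261ms=9/4b +326.087ms=3/4b
4) 1304.348ms=3b +869.565ms=2b
5) 2173.913ms=5b +434.783ms=1b
Σ=6b of 6 (138bpm 3/8) — PASS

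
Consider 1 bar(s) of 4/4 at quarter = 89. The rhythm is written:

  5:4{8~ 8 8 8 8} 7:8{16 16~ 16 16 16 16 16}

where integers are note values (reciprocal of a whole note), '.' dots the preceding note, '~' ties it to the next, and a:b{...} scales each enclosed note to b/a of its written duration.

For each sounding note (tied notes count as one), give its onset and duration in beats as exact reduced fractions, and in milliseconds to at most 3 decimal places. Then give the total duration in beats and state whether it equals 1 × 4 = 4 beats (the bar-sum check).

1) 0.0ms=0b +539.326ms=4/5b
2) 539.326ms=4/5b +269.663ms=2/5b
3) 808.989ms=6/5b +269.663ms=2/5b
4) 1078.652ms=8/5b +269.663ms=2/5b
5) 1348.315ms=2b +192.616ms=2/7b
6) 1540.931ms=16/7b +385.233ms=4/7b
7) 1926.164ms=20/7b +192.616ms=2/7b
8) 2118.78ms=22/7b +192.616ms=2/7b
9) 2311.396ms=24/7b +192.616ms=2/7b
10) 2504.013ms=26/7b +192.616ms=2/7b
Σ=4b of 4 (89bpm 4/4) — PASS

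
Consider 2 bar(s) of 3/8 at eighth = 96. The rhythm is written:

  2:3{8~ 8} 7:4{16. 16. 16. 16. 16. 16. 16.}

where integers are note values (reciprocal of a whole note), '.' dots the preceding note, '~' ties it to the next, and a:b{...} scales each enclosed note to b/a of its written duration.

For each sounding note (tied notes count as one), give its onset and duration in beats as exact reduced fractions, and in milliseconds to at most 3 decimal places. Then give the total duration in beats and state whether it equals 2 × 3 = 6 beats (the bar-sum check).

1) 0.0ms=0b +1875.0ms=3b
2) 1875.0ms=3b +267.857ms=3/7b
3) 2142.857ms=24/7b +267.857ms=3/7b
4) 2410.714ms=27/7b +267.857ms=3/7b
5) 2678.571ms=30/7b +267.857ms=3/7b
6) 2946.429ms=33/7b +267.857ms=3/7b
7) 3214.286ms=36/7b +267.857ms=3/7b
8) 3482.143ms=39/7b +267.857ms=3/7b
Σ=6b of 6 (96bpm 3/8) — PASS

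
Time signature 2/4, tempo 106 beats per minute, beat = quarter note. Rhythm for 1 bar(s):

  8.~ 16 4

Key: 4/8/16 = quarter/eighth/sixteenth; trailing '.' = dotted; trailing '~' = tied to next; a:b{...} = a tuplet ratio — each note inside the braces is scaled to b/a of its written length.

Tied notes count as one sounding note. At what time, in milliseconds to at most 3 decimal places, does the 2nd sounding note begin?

note 2 onset = 1b = 566.038ms

1. 0.0ms @ 0 + 566.038ms (1)
2. 566.038ms @ 1 + 566.038ms (1)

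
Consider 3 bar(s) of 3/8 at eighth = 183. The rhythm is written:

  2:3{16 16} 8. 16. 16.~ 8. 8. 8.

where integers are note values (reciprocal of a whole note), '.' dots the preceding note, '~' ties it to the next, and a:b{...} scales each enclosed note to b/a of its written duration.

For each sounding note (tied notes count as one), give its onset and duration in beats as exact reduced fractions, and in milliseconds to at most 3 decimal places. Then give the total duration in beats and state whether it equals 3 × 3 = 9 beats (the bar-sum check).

1) 0.0ms=0b +245.902ms=3/4b
2) 245.902ms=3/4b +245.902ms=3/4b
3) 491.803ms=3/2b +491.803ms=3/2b
4) 983.607ms=3b +245.902ms=3/4b
5) 1229.508ms=15/4b +737.705ms=9/4b
6) 1967.213ms=6b +491.803ms=3/2b
7) 2459.016ms=15/2b +491.803ms=3/2b
Σ=9b of 9 (183bpm 3/8) — PASS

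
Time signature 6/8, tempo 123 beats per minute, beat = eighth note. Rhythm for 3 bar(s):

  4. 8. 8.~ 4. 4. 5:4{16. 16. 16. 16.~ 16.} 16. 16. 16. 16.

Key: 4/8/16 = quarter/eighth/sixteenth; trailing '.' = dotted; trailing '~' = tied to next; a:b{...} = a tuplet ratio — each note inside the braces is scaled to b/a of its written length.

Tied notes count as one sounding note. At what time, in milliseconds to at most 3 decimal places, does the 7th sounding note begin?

1. 0.0ms @ 0 + 1463.415ms (3)
2. 1463.415ms @ 3 + 731.707ms (3/2)
3. 2195.122ms @ 9/2 + 2195.122ms (9/2)
4. 4390.244ms @ 9 + 1463.415ms (3)
5. 5853.659ms @ 12 + 292.683ms (3/5)
6. 6146.341ms @ 63/5 + 292.683ms (3/5)
7. 6439.024ms @ 66/5 + 292.683ms (3/5)
8. 6731.707ms @ 69/5 + 585.366ms (6/5)
9. 7317.073ms @ 15 + 365.854ms (3/4)
10. 7682.927ms @ 63/4 + 365.854ms (3/4)
11. 8048.78ms @ 33/2 + 365.854ms (3/4)
12. 8414.634ms @ 69/4 + 365.854ms (3/4)

note 7 onset = 66/5b = 6439.024ms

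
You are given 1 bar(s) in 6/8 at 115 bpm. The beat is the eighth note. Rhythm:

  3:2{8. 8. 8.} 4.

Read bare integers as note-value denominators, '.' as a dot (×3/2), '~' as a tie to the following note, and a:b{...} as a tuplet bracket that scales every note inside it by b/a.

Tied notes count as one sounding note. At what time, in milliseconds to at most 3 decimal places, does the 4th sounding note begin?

1. 0.0ms @ 0 + 521.739ms (1)
2. 521.739ms @ 1 + 521.739ms (1)
3. 1043.478ms @ 2 + 521.739ms (1)
4. 1565.217ms @ 3 + 1565.217ms (3)

note 4 onset = 3b = 1565.217ms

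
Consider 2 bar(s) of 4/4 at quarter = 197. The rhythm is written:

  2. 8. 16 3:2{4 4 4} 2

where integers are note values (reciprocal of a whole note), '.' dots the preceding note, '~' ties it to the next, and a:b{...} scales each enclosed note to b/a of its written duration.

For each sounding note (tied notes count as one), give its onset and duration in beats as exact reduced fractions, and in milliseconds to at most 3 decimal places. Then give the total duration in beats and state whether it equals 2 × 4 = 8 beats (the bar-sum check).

1) 0.0ms=0b +913.706ms=3b
2) 913.706ms=3b +228.426ms=3/4b
3) 1142.132ms=15/4b +76.142ms=1/4b
4) 1218.274ms=4b +203.046ms=2/3b
5) 1421.32ms=14/3b +203.046ms=2/3b
6) 1624.365ms=16/3b +203.046ms=2/3b
7) 1827.411ms=6b +609.137ms=2b
Σ=8b of 8 (197bpm 4/4) — PASS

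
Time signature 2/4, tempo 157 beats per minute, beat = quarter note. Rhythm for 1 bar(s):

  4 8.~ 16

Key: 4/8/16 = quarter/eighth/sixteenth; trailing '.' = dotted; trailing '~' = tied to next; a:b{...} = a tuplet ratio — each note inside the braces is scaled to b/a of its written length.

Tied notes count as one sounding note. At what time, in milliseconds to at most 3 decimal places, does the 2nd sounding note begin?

note 2 onset = 1b = 382.166ms

1. 0.0ms @ 0 + 382.166ms (1)
2. 382.166ms @ 1 + 382.166ms (1)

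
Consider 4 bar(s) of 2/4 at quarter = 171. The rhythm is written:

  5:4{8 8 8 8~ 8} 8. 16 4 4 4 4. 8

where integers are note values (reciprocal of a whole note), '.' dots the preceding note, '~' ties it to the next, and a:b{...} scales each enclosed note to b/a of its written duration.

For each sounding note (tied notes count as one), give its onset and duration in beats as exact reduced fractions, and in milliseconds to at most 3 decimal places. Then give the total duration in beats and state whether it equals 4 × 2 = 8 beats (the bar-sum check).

1) 0.0ms=0b +140.351ms=2/5b
2) 140.351ms=2/5b +140.351ms=2/5b
3) 280.702ms=4/5b +140.351ms=2/5b
4) 421.053ms=6/5b +280.702ms=4/5b
5) 701.754ms=2b +263.158ms=3/4b
6) 964.912ms=11/4b +87.719ms=1/4b
7) 1052.632ms=3b +350.877ms=1b
8) 1403.509ms=4b +350.877ms=1b
9) 1754.386ms=5b +350.877ms=1b
10) 2105.263ms=6b +526.316ms=3/2b
11) 2631.579ms=15/2b +175.439ms=1/2b
Σ=8b of 8 (171bpm 2/4) — PASS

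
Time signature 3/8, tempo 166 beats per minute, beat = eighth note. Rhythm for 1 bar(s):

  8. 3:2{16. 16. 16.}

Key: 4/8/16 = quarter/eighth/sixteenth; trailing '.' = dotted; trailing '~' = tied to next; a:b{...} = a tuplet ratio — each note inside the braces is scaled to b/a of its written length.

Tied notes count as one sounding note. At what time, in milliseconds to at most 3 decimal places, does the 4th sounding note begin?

note 4 onset = 5/2b = 903.614ms

1. 0.0ms @ 0 + 542.169ms (3/2)
2. 542.169ms @ 3/2 + 180.723ms (1/2)
3. 722.892ms @ 2 + 180.723ms (1/2)
4. 903.614ms @ 5/2 + 180.723ms (1/2)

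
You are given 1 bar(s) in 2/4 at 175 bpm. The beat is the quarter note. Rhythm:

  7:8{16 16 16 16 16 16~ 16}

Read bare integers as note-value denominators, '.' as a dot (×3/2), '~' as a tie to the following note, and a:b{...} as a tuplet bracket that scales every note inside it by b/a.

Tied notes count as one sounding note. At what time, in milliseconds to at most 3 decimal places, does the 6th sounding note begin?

1. 0.0ms @ 0 + 97.959ms (2/7)
2. 97.959ms @ 2/7 + 97.959ms (2/7)
3. 195.918ms @ 4/7 + 97.959ms (2/7)
4. 293.878ms @ 6/7 + 97.959ms (2/7)
5. 391.837ms @ 8/7 + 97.959ms (2/7)
6. 489.796ms @ 10/7 + 195.918ms (4/7)

note 6 onset = 10/7b = 489.796ms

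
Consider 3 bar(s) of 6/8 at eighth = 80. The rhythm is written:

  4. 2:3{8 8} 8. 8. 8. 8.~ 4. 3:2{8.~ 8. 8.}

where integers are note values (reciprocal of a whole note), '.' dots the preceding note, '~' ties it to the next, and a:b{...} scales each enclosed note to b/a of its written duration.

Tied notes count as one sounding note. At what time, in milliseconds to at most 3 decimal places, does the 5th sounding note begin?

note 5 onset = 15/2b = 5625.0ms

1. 0.0ms @ 0 + 2250.0ms (3)
2. 2250.0ms @ 3 + 1125.0ms (3/2)
3. 3375.0ms @ 9/2 + 1125.0ms (3/2)
4. 4500.0ms @ 6 + 1125.0ms (3/2)
5. 5625.0ms @ 15/2 + 1125.0ms (3/2)
6. 6750.0ms @ 9 + 1125.0ms (3/2)
7. 7875.0ms @ 21/2 + 3375.0ms (9/2)
8. 11250.0ms @ 15 + 1500.0ms (2)
9. 12750.0ms @ 17 + 750.0ms (1)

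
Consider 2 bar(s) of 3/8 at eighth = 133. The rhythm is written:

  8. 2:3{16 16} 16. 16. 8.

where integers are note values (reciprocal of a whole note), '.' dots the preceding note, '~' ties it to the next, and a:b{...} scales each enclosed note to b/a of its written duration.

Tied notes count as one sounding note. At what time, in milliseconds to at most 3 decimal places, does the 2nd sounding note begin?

note 2 onset = 3/2b = 676.692ms

1. 0.0ms @ 0 + 676.692ms (3/2)
2. 676.692ms @ 3/2 + 338.346ms (3/4)
3. 1015.038ms @ 9/4 + 338.346ms (3/4)
4. 1353.383ms @ 3 + 338.346ms (3/4)
5. 1691.729ms @ 15/4 + 338.346ms (3/4)
6. 2030.075ms @ 9/2 + 676.692ms (3/2)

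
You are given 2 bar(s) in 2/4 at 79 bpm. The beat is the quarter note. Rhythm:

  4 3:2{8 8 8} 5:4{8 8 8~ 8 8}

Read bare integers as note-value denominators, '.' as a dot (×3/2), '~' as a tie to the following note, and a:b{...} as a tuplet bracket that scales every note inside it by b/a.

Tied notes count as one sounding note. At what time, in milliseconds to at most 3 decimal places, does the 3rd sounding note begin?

note 3 onset = 4/3b = 1012.658ms

1. 0.0ms @ 0 + 759.494ms (1)
2. 759.494ms @ 1 + 253.165ms (1/3)
3. 1012.658ms @ 4/3 + 253.165ms (1/3)
4. 1265.823ms @ 5/3 + 253.165ms (1/3)
5. 1518.987ms @ 2 + 303.797ms (2/5)
6. 1822.785ms @ 12/5 + 303.797ms (2/5)
7. 2126.582ms @ 14/5 + 607.595ms (4/5)
8. 2734.177ms @ 18/5 + 303.797ms (2/5)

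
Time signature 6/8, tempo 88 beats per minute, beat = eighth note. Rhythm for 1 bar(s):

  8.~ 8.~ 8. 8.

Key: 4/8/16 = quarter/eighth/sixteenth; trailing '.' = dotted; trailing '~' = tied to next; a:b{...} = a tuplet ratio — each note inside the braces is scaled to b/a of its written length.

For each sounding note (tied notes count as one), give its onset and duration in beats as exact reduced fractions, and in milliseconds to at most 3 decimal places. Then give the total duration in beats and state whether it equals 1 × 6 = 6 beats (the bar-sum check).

1) 0.0ms=0b +3068.182ms=9/2b
2) 3068.182ms=9/2b +1022.727ms=3/2b
Σ=6b of 6 (88bpm 6/8) — PASS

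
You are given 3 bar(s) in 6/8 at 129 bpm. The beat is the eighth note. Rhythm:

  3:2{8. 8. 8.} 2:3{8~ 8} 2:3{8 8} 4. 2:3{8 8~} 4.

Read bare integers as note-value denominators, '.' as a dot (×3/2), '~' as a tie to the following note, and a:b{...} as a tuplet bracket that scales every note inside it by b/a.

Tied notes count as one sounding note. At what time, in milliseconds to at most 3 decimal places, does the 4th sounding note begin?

note 4 onset = 3b = 1395.349ms

1. 0.0ms @ 0 + 465.116ms (1)
2. 465.116ms @ 1 + 465.116ms (1)
3. 930.233ms @ 2 + 465.116ms (1)
4. 1395.349ms @ 3 + 1395.349ms (3)
5. 2790.698ms @ 6 + 697.674ms (3/2)
6. 3488.372ms @ 15/2 + 697.674ms (3/2)
7. 4186.047ms @ 9 + 1395.349ms (3)
8. 5581.395ms @ 12 + 697.674ms (3/2)
9. 6279.07ms @ 27/2 + 2093.023ms (9/2)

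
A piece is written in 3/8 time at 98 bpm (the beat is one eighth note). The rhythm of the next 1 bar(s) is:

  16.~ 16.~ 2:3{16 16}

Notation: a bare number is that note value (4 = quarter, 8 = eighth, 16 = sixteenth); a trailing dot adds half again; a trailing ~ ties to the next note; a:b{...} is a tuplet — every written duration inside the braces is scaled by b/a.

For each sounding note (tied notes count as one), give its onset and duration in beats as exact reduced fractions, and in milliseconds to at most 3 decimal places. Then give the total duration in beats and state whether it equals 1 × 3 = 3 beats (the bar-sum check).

1) 0.0ms=0b +1377.551ms=9/4b
2) 1377.551ms=9/4b +459.184ms=3/4b
Σ=3b of 3 (98bpm 3/8) — PASS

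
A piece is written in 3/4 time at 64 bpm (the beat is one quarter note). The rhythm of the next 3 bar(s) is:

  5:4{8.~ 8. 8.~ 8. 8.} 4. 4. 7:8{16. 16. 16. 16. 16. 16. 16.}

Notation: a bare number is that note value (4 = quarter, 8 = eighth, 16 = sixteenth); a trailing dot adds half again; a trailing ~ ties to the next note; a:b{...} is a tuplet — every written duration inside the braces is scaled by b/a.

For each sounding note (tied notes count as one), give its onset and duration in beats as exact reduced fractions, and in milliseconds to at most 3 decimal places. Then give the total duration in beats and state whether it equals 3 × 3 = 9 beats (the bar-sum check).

1) 0.0ms=0b +1125.0ms=6/5b
2) 1125.0ms=6/5b +1125.0ms=6/5b
3) 2250.0ms=12/5b +562.5ms=3/5b
4) 2812.5ms=3b +1406.25ms=3/2b
5) 4218.75ms=9/2b +1406.25ms=3/2b
6) 5625.0ms=6b +401.786ms=3/7b
7) 6026.786ms=45/7b +401.786ms=3/7b
8) 6428.571ms=48/7b +401.786ms=3/7b
9) 6830.357ms=51/7b +401.786ms=3/7b
10) 7232.143ms=54/7b +401.786ms=3/7b
11) 7633.929ms=57/7b +401.786ms=3/7b
12) 8035.714ms=60/7b +401.786ms=3/7b
Σ=9b of 9 (64bpm 3/4) — PASS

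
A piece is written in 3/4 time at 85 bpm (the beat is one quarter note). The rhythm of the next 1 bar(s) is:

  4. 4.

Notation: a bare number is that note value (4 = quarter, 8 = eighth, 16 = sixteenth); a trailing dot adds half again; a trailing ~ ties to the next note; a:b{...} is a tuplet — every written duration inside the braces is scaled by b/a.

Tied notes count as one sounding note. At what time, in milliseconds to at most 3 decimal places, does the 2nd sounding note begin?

note 2 onset = 3/2b = 1058.824ms

1. 0.0ms @ 0 + 1058.824ms (3/2)
2. 1058.824ms @ 3/2 + 1058.824ms (3/2)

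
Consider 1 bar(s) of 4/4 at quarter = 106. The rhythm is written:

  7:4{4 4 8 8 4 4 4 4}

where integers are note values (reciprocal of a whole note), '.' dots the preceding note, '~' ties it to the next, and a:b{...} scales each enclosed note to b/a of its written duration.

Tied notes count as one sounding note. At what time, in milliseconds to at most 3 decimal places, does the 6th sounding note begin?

1. 0.0ms @ 0 + 323.45ms (4/7)
2. 323.45ms @ 4/7 + 323.45ms (4/7)
3. 646.9ms @ 8/7 + 161.725ms (2/7)
4. 808.625ms @ 10/7 + 161.725ms (2/7)
5. 970.35ms @ 12/7 + 323.45ms (4/7)
6. 1293.801ms @ 16/7 + 323.45ms (4/7)
7. 1617.251ms @ 20/7 + 323.45ms (4/7)
8. 1940.701ms @ 24/7 + 323.45ms (4/7)

note 6 onset = 16/7b = 1293.801ms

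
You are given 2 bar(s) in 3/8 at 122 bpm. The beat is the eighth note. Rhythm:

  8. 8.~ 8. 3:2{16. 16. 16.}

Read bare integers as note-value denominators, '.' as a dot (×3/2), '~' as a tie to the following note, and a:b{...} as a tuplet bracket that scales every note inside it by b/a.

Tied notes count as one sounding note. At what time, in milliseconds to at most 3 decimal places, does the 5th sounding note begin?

1. 0.0ms @ 0 + 737.705ms (3/2)
2. 737.705ms @ 3/2 + 1475.41ms (3)
3. 2213.115ms @ 9/2 + 245.902ms (1/2)
4. 2459.016ms @ 5 + 245.902ms (1/2)
5. 2704.918ms @ 11/2 + 245.902ms (1/2)

note 5 onset = 11/2b = 2704.918ms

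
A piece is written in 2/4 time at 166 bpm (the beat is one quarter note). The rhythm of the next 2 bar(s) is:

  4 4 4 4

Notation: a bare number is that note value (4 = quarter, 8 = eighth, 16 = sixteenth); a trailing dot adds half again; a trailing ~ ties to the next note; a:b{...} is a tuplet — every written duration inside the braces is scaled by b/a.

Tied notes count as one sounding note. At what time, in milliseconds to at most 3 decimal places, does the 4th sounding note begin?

1. 0.0ms @ 0 + 361.446ms (1)
2. 361.446ms @ 1 + 361.446ms (1)
3. 722.892ms @ 2 + 361.446ms (1)
4. 1084.337ms @ 3 + 361.446ms (1)

note 4 onset = 3b = 1084.337ms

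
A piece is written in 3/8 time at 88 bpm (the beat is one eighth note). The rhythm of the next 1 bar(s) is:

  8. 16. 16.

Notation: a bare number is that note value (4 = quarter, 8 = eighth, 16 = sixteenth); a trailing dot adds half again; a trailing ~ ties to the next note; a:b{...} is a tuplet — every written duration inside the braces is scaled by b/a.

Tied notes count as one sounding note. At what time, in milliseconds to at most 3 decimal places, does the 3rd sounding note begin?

1. 0.0ms @ 0 + 1022.727ms (3/2)
2. 1022.727ms @ 3/2 + 511.364ms (3/4)
3. 1534.091ms @ 9/4 + 511.364ms (3/4)

note 3 onset = 9/4b = 1534.091ms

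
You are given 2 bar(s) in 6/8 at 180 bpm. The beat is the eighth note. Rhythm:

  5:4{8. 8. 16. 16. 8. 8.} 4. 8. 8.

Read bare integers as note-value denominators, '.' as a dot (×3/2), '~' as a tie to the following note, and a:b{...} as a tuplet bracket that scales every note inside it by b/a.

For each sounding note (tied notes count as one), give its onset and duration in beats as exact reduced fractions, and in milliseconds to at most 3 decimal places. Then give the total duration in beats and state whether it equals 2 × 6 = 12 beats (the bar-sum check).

1) 0.0ms=0b +400.0ms=6/5b
2) 400.0ms=6/5b +400.0ms=6/5b
3) 800.0ms=12/5b +200.0ms=3/5b
4) 1000.0ms=3b +200.0ms=3/5b
5) 1200.0ms=18/5b +400.0ms=6/5b
6) 1600.0ms=24/5b +400.0ms=6/5b
7) 2000.0ms=6b +1000.0ms=3b
8) 3000.0ms=9b +500.0ms=3/2b
9) 3500.0ms=21/2b +500.0ms=3/2b
Σ=12b of 12 (180bpm 6/8) — PASS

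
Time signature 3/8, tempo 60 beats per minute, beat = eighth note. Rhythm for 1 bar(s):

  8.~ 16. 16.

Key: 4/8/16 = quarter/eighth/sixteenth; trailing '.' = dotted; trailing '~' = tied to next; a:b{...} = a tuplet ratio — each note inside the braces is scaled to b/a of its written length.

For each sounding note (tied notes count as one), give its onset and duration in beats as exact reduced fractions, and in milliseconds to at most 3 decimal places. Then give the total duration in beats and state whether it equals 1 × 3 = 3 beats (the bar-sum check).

1) 0.0ms=0b +2250.0ms=9/4b
2) 2250.0ms=9/4b +750.0ms=3/4b
Σ=3b of 3 (60bpm 3/8) — PASS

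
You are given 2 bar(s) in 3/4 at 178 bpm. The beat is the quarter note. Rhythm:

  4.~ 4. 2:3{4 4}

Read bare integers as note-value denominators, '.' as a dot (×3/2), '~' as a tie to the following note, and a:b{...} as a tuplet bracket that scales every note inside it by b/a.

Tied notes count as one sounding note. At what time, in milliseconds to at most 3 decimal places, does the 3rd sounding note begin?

1. 0.0ms @ 0 + 1011.236ms (3)
2. 1011.236ms @ 3 + 505.618ms (3/2)
3. 1516.854ms @ 9/2 + 505.618ms (3/2)

note 3 onset = 9/2b = 1516.854ms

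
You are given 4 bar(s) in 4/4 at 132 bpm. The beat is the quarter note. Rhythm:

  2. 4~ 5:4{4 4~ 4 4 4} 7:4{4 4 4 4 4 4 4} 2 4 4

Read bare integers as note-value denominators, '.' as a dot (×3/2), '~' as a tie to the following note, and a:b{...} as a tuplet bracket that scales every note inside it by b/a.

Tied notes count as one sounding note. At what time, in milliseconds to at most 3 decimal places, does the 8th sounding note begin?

note 8 onset = 64/7b = 4155.844ms

1. 0.0ms @ 0 + 1363.636ms (3)
2. 1363.636ms @ 3 + 818.182ms (9/5)
3. 2181.818ms @ 24/5 + 727.273ms (8/5)
4. 2909.091ms @ 32/5 + 363.636ms (4/5)
5. 3272.727ms @ 36/5 + 363.636ms (4/5)
6. 3636.364ms @ 8 + 259.74ms (4/7)
7. 3896.104ms @ 60/7 + 259.74ms (4/7)
8. 4155.844ms @ 64/7 + 259.74ms (4/7)
9. 4415.584ms @ 68/7 + 259.74ms (4/7)
10. 4675.325ms @ 72/7 + 259.74ms (4/7)
11. 4935.065ms @ 76/7 + 259.74ms (4/7)
12. 5194.805ms @ 80/7 + 259.74ms (4/7)
13. 5454.545ms @ 12 + 909.091ms (2)
14. 6363.636ms @ 14 + 454.545ms (1)
15. 6818.182ms @ 15 + 454.545ms (1)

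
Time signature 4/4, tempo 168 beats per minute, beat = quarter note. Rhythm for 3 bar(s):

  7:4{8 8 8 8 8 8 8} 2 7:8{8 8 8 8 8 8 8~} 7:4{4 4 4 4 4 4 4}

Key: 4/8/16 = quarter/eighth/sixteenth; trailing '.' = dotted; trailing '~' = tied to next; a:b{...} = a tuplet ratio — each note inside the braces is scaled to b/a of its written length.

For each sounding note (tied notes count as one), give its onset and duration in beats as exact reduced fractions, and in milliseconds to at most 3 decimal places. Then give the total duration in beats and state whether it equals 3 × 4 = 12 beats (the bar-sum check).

1) 0.0ms=0b +102.041ms=2/7b
2) 102.041ms=2/7b +102.041ms=2/7b
3) 204.082ms=4/7b +102.041ms=2/7b
4) 306.122ms=6/7b +102.041ms=2/7b
5) 408.163ms=8/7b +102.041ms=2/7b
6) 510.204ms=10/7b +102.041ms=2/7b
7) 612.245ms=12/7b +102.041ms=2/7b
8) 714.286ms=2b +714.286ms=2b
9) 1428.571ms=4b +204.082ms=4/7b
10) 1632.653ms=32/7b +204.082ms=4/7b
11) 1836.735ms=36/7b +204.082ms=4/7b
12) 2040.816ms=40/7b +204.082ms=4/7b
13) 2244.898ms=44/7b +204.082ms=4/7b
14) 2448.98ms=48/7b +204.082ms=4/7b
15) 2653.061ms=52/7b +408.163ms=8/7b
16) 3061.224ms=60/7b +204.082ms=4/7b
17) 3265.306ms=64/7b +204.082ms=4/7b
18) 3469.388ms=68/7b +204.082ms=4/7b
19) 3673.469ms=72/7b +204.082ms=4/7b
20) 3877.551ms=76/7b +204.082ms=4/7b
21) 4081.633ms=80/7b +204.082ms=4/7b
Σ=12b of 12 (168bpm 4/4) — PASS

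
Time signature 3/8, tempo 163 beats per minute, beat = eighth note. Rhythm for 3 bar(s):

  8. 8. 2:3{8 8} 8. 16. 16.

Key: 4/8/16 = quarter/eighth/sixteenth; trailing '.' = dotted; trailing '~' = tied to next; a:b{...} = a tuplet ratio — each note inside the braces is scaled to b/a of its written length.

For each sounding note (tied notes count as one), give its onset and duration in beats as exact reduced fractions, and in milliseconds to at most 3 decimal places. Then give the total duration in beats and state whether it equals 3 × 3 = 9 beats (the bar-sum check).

1) 0.0ms=0b +552.147ms=3/2b
2) 552.147ms=3/2b +552.147ms=3/2b
3) 1104.294ms=3b +552.147ms=3/2b
4) 1656.442ms=9/2b +552.147ms=3/2b
5) 2208.589ms=6b +552.147ms=3/2b
6) 2760.736ms=15/2b +276.074ms=3/4b
7) 3036.81ms=33/4b +276.074ms=3/4b
Σ=9b of 9 (163bpm 3/8) — PASS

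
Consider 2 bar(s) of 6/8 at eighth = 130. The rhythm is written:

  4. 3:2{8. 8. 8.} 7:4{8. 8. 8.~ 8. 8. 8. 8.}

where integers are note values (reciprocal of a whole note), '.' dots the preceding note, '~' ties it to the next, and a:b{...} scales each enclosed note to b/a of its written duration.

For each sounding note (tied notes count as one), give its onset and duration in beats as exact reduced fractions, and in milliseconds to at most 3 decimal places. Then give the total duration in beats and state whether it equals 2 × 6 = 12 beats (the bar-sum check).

1) 0.0ms=0b +1384.615ms=3b
2) 1384.615ms=3b +461.538ms=1b
3) 1846.154ms=4b +461.538ms=1b
4) 2307.692ms=5b +461.538ms=1b
5) 2769.231ms=6b +395.604ms=6/7b
6) 3164.835ms=48/7b +395.604ms=6/7b
7) 3560.44ms=54/7b +791.209ms=12/7b
8) 4351.648ms=66/7b +395.604ms=6/7b
9) 4747.253ms=72/7b +395.604ms=6/7b
10) 5142.857ms=78/7b +395.604ms=6/7b
Σ=12b of 12 (130bpm 6/8) — PASS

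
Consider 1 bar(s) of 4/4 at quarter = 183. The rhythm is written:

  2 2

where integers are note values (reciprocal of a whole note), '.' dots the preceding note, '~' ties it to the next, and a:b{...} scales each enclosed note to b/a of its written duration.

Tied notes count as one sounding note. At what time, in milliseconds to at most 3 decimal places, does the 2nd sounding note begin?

1. 0.0ms @ 0 + 655.738ms (2)
2. 655.738ms @ 2 + 655.738ms (2)

note 2 onset = 2b = 655.738ms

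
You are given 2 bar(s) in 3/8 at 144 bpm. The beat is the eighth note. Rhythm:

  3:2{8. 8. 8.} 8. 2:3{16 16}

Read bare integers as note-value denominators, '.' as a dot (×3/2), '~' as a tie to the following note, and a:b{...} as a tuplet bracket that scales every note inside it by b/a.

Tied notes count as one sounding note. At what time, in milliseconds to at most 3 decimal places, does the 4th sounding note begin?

note 4 onset = 3b = 1250.0ms

1. 0.0ms @ 0 + 416.667ms (1)
2. 416.667ms @ 1 + 416.667ms (1)
3. 833.333ms @ 2 + 416.667ms (1)
4. 1250.0ms @ 3 + 625.0ms (3/2)
5. 1875.0ms @ 9/2 + 312.5ms (3/4)
6. 2187.5ms @ 21/4 + 312.5ms (3/4)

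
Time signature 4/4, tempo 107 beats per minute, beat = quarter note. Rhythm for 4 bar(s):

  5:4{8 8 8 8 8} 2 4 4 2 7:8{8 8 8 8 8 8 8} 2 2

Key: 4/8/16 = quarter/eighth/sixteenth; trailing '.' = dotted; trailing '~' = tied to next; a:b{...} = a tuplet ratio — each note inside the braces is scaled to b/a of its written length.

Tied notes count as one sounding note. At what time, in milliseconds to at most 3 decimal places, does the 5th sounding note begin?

note 5 onset = 8/5b = 897.196ms

1. 0.0ms @ 0 + 224.299ms (2/5)
2. 224.299ms @ 2/5 + 224.299ms (2/5)
3. 448.598ms @ 4/5 + 224.299ms (2/5)
4. 672.897ms @ 6/5 + 224.299ms (2/5)
5. 897.196ms @ 8/5 + 224.299ms (2/5)
6. 1121.495ms @ 2 + 1121.495ms (2)
7. 2242.991ms @ 4 + 560.748ms (1)
8. 2803.738ms @ 5 + 560.748ms (1)
9. 3364.486ms @ 6 + 1121.495ms (2)
10. 4485.981ms @ 8 + 320.427ms (4/7)
11. 4806.409ms @ 60/7 + 320.427ms (4/7)
12. 5126.836ms @ 64/7 + 320.427ms (4/7)
13. 5447.263ms @ 68/7 + 320.427ms (4/7)
14. 5767.69ms @ 72/7 + 320.427ms (4/7)
15. 6088.117ms @ 76/7 + 320.427ms (4/7)
16. 6408.545ms @ 80/7 + 320.427ms (4/7)
17. 6728.972ms @ 12 + 1121.495ms (2)
18. 7850.467ms @ 14 + 1121.495ms (2)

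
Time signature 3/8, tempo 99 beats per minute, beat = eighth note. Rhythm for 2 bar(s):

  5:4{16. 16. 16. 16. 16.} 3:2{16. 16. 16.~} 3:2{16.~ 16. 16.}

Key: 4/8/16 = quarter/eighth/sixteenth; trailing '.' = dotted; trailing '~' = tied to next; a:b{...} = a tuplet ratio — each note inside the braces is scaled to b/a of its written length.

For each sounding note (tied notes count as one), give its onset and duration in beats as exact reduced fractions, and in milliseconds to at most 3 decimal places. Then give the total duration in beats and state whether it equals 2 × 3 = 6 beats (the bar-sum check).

1) 0.0ms=0b +363.636ms=3/5b
2) 363.636ms=3/5b +363.636ms=3/5b
3) 727.273ms=6/5b +363.636ms=3/5b
4) 1090.909ms=9/5b +363.636ms=3/5b
5) 1454.545ms=12/5b +363.636ms=3/5b
6) 1818.182ms=3b +303.03ms=1/2b
7) 2121.212ms=7/2b +303.03ms=1/2b
8) 2424.242ms=4b +909.091ms=3/2b
9) 3333.333ms=11/2b +303.03ms=1/2b
Σ=6b of 6 (99bpm 3/8) — PASS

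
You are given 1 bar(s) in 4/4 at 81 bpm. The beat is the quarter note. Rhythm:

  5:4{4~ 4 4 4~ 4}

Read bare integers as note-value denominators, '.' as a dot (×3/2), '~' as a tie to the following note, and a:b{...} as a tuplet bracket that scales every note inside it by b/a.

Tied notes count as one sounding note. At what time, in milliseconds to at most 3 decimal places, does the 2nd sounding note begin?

1. 0.0ms @ 0 + 1185.185ms (8/5)
2. 1185.185ms @ 8/5 + 592.593ms (4/5)
3. 1777.778ms @ 12/5 + 1185.185ms (8/5)

note 2 onset = 8/5b = 1185.185ms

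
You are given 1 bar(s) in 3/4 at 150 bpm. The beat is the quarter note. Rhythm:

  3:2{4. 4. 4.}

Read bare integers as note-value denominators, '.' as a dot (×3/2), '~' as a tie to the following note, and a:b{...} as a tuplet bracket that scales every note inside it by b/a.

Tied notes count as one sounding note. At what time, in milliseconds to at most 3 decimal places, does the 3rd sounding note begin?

1. 0.0ms @ 0 + 400.0ms (1)
2. 400.0ms @ 1 + 400.0ms (1)
3. 800.0ms @ 2 + 400.0ms (1)

note 3 onset = 2b = 800.0ms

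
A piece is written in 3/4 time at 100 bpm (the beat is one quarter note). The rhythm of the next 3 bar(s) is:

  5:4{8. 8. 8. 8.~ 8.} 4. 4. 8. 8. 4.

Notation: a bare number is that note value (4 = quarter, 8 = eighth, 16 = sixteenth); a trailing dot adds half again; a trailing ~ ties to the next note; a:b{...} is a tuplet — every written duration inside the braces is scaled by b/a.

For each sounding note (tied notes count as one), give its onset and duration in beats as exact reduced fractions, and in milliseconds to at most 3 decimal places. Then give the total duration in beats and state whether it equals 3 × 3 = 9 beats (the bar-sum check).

1) 0.0ms=0b +360.0ms=3/5b
2) 360.0ms=3/5b +360.0ms=3/5b
3) 720.0ms=6/5b +360.0ms=3/5b
4) 1080.0ms=9/5b +720.0ms=6/5b
5) 1800.0ms=3b +900.0ms=3/2b
6) 2700.0ms=9/2b +900.0ms=3/2b
7) 3600.0ms=6b +450.0ms=3/4b
8) 4050.0ms=27/4b +450.0ms=3/4b
9) 4500.0ms=15/2b +900.0ms=3/2b
Σ=9b of 9 (100bpm 3/4) — PASS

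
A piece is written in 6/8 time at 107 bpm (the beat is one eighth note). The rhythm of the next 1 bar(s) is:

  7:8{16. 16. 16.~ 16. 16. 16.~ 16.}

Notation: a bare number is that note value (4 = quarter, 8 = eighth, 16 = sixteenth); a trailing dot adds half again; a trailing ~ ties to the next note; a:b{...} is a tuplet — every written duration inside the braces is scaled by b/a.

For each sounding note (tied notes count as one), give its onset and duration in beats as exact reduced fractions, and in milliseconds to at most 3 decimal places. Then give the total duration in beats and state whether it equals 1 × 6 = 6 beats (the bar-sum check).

1) 0.0ms=0b +480.641ms=6/7b
2) 480.641ms=6/7b +480.641ms=6/7b
3) 961.282ms=12/7b +961.282ms=12/7b
4) 1922.563ms=24/7b +480.641ms=6/7b
5) 2403.204ms=30/7b +961.282ms=12/7b
Σ=6b of 6 (107bpm 6/8) — PASS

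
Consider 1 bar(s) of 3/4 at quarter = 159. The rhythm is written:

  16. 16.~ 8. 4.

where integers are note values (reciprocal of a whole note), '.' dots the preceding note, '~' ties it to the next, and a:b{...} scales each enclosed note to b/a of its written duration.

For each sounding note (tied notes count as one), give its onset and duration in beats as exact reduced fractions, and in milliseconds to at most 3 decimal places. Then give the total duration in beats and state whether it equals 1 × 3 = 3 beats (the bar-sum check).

1) 0.0ms=0b +141.509ms=3/8b
2) 141.509ms=3/8b +424.528ms=9/8b
3) 566.038ms=3/2b +566.038ms=3/2b
Σ=3b of 3 (159bpm 3/4) — PASS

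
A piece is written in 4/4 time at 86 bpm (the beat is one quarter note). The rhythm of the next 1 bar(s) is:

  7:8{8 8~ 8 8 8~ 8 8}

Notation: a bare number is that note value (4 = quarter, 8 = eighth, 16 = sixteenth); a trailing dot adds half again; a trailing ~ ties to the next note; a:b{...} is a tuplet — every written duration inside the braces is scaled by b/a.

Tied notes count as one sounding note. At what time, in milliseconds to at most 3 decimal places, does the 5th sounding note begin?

note 5 onset = 24/7b = 2392.027ms

1. 0.0ms @ 0 + 398.671ms (4/7)
2. 398.671ms @ 4/7 + 797.342ms (8/7)
3. 1196.013ms @ 12/7 + 398.671ms (4/7)
4. 1594.684ms @ 16/7 + 797.342ms (8/7)
5. 2392.027ms @ 24/7 + 398.671ms (4/7)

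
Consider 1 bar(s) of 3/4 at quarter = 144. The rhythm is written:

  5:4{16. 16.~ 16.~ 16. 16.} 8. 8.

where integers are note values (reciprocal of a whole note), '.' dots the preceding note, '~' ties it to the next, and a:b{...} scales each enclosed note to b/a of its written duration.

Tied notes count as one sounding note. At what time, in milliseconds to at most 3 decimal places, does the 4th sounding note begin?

note 4 onset = 3/2b = 625.0ms

1. 0.0ms @ 0 + 125.0ms (3/10)
2. 125.0ms @ 3/10 + 375.0ms (9/10)
3. 500.0ms @ 6/5 + 125.0ms (3/10)
4. 625.0ms @ 3/2 + 312.5ms (3/4)
5. 937.5ms @ 9/4 + 312.5ms (3/4)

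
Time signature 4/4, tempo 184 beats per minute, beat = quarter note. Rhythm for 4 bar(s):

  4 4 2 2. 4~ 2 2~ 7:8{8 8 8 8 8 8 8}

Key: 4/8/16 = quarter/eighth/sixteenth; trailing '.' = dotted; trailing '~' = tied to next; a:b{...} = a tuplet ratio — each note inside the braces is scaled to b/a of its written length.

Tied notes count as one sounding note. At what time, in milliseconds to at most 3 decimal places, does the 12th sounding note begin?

1. 0.0ms @ 0 + 326.087ms (1)
2. 326.087ms @ 1 + 326.087ms (1)
3. 652.174ms @ 2 + 652.174ms (2)
4. 1304.348ms @ 4 + 978.261ms (3)
5. 2282.609ms @ 7 + 978.261ms (3)
6. 3260.87ms @ 10 + 838.509ms (18/7)
7. 4099.379ms @ 88/7 + 186.335ms (4/7)
8. 4285.714ms @ 92/7 + 186.335ms (4/7)
9. 4472.05ms @ 96/7 + 186.335ms (4/7)
10. 4658.385ms @ 100/7 + 186.335ms (4/7)
11. 4844.72ms @ 104/7 + 186.335ms (4/7)
12. 5031.056ms @ 108/7 + 186.335ms (4/7)

note 12 onset = 108/7b = 5031.056ms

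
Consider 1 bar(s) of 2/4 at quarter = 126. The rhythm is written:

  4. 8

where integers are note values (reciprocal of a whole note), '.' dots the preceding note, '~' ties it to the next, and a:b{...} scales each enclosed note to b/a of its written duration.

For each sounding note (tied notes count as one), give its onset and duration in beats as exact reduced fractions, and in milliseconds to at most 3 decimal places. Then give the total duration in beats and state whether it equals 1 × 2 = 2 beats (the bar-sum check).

1) 0.0ms=0b +714.286ms=3/2b
2) 714.286ms=3/2b +238.095ms=1/2b
Σ=2b of 2 (126bpm 2/4) — PASS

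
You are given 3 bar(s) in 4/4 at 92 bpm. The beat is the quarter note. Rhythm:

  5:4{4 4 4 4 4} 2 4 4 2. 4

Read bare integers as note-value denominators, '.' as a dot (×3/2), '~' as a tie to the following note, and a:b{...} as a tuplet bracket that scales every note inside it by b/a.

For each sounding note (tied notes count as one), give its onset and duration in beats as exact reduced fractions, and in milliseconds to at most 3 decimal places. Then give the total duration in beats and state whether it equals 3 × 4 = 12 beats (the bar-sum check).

1) 0.0ms=0b +521.739ms=4/5b
2) 521.739ms=4/5b +521.739ms=4/5b
3) 1043.478ms=8/5b +521.739ms=4/5b
4) 1565.217ms=12/5b +521.739ms=4/5b
5) 2086.957ms=16/5b +521.739ms=4/5b
6) 2608.696ms=4b +1304.348ms=2b
7) 3913.043ms=6b +652.174ms=1b
8) 4565.217ms=7b +652.174ms=1b
9) 5217.391ms=8b +1956.522ms=3b
10) 7173.913ms=11b +652.174ms=1b
Σ=12b of 12 (92bpm 4/4) — PASS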